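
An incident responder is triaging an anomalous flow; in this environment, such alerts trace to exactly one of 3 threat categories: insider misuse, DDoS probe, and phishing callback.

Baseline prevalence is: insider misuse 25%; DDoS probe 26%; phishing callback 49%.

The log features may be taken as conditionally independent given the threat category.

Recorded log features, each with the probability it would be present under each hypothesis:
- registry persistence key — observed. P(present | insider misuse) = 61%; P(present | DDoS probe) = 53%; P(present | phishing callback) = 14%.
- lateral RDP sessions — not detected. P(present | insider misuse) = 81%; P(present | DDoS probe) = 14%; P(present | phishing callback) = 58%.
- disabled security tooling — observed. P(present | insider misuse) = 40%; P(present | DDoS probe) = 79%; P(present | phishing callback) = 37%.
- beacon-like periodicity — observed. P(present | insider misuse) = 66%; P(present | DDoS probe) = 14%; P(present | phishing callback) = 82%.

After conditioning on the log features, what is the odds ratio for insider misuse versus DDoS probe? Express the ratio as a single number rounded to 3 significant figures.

Posterior odds equal prior odds times the likelihood ratio; only the two competing hypotheses matter (using 1 − P(present | H) for each absent log feature).
  insider misuse: 0.25 × 0.61 × (1 − 0.81) × 0.40 × 0.66 = 0.0076494
  DDoS probe: 0.26 × 0.53 × (1 − 0.14) × 0.79 × 0.14 = 0.013107
Posterior odds = 0.0076494 / 0.013107 ≈ 0.584.

0.584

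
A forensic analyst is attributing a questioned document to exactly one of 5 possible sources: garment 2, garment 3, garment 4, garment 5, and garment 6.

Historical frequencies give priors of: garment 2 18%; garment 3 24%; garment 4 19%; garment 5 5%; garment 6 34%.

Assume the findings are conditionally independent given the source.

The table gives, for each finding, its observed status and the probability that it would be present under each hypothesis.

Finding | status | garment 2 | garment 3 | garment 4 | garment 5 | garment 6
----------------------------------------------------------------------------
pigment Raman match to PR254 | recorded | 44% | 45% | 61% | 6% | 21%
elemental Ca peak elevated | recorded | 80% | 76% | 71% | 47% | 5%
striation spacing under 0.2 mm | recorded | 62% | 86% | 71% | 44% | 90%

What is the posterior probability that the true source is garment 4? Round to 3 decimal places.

0.339

Multiply each prior by the joint likelihood of the evidence pattern:
  garment 2: 0.18 × 0.44 × 0.80 × 0.62 = 0.039283
  garment 3: 0.24 × 0.45 × 0.76 × 0.86 = 0.070589
  garment 4: 0.19 × 0.61 × 0.71 × 0.71 = 0.058425
  garment 5: 0.05 × 0.06 × 0.47 × 0.44 = 0.0006204
  garment 6: 0.34 × 0.21 × 0.05 × 0.90 = 0.003213
Normalizing constant Z = 0.039283 + 0.070589 + 0.058425 + 0.0006204 + 0.003213 = 0.17213.
P(garment 4 | evidence) = 0.058425 / 0.17213 ≈ 0.339.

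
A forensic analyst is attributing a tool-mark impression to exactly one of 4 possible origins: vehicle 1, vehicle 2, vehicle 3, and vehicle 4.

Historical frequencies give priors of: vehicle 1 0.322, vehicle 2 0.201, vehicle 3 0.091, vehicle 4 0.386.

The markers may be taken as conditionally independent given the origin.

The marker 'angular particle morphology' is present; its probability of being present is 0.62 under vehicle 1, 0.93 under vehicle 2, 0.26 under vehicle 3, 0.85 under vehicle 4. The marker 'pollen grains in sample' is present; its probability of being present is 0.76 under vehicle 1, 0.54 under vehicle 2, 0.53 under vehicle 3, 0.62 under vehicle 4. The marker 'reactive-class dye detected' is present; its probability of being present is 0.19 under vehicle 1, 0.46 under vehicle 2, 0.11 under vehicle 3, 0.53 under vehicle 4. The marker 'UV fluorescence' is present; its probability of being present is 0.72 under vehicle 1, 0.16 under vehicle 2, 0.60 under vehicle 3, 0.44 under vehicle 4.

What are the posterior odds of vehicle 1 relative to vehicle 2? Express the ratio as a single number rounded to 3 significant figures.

Unnormalized posterior weight (prior times the marker likelihoods) for each of the two hypotheses:
  vehicle 1: 0.322 × 0.62 × 0.76 × 0.19 × 0.72 = 0.020756
  vehicle 2: 0.201 × 0.93 × 0.54 × 0.46 × 0.16 = 0.0074293
Odds(vehicle 1 : vehicle 2) = 0.020756 / 0.0074293 ≈ 2.79.

2.79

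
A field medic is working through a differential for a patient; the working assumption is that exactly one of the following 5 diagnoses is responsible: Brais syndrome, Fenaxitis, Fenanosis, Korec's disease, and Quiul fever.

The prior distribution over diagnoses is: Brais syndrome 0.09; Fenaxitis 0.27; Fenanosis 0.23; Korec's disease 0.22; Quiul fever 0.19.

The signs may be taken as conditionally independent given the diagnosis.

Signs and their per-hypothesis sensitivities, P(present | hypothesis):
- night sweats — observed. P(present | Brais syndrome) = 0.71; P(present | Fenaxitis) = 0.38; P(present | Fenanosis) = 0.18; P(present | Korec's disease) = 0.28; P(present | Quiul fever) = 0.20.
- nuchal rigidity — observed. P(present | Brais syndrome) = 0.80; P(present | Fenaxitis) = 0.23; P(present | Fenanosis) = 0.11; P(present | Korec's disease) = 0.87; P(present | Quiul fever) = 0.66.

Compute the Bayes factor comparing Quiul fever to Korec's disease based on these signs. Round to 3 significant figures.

The Bayes factor is the ratio of the joint likelihoods of the sign pattern under the two hypotheses.
  Quiul fever: 0.20 × 0.66 = 0.132
  Korec's disease: 0.28 × 0.87 = 0.2436
Bayes factor = 0.132 / 0.2436 ≈ 0.542

0.542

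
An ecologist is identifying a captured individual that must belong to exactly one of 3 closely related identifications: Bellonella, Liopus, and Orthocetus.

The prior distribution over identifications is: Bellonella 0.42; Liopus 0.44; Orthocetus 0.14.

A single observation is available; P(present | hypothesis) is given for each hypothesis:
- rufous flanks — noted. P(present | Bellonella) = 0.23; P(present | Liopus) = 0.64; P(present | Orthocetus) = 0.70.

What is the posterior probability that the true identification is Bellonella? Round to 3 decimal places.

0.203

Multiply each prior by the likelihood of the observation:
  Bellonella: 0.42 × 0.23 = 0.0966
  Liopus: 0.44 × 0.64 = 0.2816
  Orthocetus: 0.14 × 0.70 = 0.098
Normalizing constant Z = 0.0966 + 0.2816 + 0.098 = 0.4762.
P(Bellonella | evidence) = 0.0966 / 0.4762 ≈ 0.203.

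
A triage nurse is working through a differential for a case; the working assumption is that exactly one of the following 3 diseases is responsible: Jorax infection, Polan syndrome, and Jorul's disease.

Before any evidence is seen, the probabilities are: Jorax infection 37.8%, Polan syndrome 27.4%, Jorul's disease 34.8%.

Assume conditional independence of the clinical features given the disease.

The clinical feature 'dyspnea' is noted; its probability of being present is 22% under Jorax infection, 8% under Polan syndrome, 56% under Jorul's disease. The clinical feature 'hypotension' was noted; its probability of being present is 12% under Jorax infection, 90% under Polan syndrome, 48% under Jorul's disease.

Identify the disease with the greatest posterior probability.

For each hypothesis, the unnormalized posterior weight is prior × product of the clinical feature likelihoods:
  Jorax infection: 0.378 × 0.22 × 0.12 = 0.0099792
  Polan syndrome: 0.274 × 0.08 × 0.90 = 0.019728
  Jorul's disease: 0.348 × 0.56 × 0.48 = 0.093542
The unnormalized weights sum to 0.12325.
P(Jorax infection | evidence) ≈ 0.0099792 / 0.12325 ≈ 0.081
P(Polan syndrome | evidence) ≈ 0.019728 / 0.12325 ≈ 0.160
P(Jorul's disease | evidence) ≈ 0.093542 / 0.12325 ≈ 0.759
The largest is 0.759, so Jorul's disease is most probable.

Jorul's disease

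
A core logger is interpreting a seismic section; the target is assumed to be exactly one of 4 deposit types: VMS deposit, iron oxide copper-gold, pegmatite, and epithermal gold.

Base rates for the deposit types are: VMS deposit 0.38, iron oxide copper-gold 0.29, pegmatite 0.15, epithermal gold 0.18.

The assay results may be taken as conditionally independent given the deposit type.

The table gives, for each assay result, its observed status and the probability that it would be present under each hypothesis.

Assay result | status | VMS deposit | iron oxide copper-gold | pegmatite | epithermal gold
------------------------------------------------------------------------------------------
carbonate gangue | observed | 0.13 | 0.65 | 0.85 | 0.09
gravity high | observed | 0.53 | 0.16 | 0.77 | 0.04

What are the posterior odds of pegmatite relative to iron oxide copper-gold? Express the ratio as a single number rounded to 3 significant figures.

The normalizing constant cancels in an odds ratio, so compute prior × likelihood for the two hypotheses only:
  pegmatite: 0.15 × 0.85 × 0.77 = 0.098175
  iron oxide copper-gold: 0.29 × 0.65 × 0.16 = 0.03016
Posterior odds = 0.098175 / 0.03016 ≈ 3.26.

3.26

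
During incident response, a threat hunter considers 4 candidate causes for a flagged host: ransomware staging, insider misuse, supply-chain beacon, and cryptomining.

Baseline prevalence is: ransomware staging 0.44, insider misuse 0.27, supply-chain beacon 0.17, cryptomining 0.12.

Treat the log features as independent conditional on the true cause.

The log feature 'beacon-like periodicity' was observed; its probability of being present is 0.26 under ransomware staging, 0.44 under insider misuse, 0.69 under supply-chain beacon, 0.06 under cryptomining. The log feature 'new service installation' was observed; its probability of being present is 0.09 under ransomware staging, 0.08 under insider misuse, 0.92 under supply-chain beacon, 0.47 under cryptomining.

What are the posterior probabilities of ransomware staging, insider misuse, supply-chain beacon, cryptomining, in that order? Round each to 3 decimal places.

By Bayes' rule with conditional independence, the unnormalized weight for each hypothesis is prior × ∏ likelihoods:
  ransomware staging: 0.44 × 0.26 × 0.09 = 0.010296
  insider misuse: 0.27 × 0.44 × 0.08 = 0.009504
  supply-chain beacon: 0.17 × 0.69 × 0.92 = 0.10792
  cryptomining: 0.12 × 0.06 × 0.47 = 0.003384
Normalizing constant Z = 0.010296 + 0.009504 + 0.10792 + 0.003384 = 0.1311.
P(ransomware staging | evidence) = 0.010296 / 0.1311 ≈ 0.079
P(insider misuse | evidence) = 0.009504 / 0.1311 ≈ 0.072
P(supply-chain beacon | evidence) = 0.10792 / 0.1311 ≈ 0.823
P(cryptomining | evidence) = 0.003384 / 0.1311 ≈ 0.026

0.079, 0.072, 0.823, 0.026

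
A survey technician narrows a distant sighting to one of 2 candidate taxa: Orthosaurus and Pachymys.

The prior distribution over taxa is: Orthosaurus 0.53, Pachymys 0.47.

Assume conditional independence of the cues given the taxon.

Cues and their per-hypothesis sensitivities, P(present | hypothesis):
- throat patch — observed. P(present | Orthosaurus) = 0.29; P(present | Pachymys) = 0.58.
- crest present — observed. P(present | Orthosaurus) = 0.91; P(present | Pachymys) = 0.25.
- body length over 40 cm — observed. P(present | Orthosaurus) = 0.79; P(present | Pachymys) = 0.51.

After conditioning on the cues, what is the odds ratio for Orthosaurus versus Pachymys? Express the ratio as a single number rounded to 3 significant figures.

3.18

The normalizing constant cancels in an odds ratio, so compute prior × likelihood for the two hypotheses only:
  Orthosaurus: 0.53 × 0.29 × 0.91 × 0.79 = 0.11049
  Pachymys: 0.47 × 0.58 × 0.25 × 0.51 = 0.034756
Odds(Orthosaurus : Pachymys) = 0.11049 / 0.034756 ≈ 3.18.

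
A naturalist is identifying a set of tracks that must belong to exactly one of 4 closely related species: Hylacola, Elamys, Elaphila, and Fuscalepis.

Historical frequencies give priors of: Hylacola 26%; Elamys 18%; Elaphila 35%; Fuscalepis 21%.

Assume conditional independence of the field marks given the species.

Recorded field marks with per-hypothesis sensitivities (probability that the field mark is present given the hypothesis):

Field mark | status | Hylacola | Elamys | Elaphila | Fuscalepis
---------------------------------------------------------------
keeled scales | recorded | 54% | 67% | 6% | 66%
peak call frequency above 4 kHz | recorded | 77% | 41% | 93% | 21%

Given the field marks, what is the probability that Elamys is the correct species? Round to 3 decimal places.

By Bayes' rule with conditional independence, the unnormalized weight for each hypothesis is prior × ∏ likelihoods:
  Hylacola: 0.26 × 0.54 × 0.77 = 0.10811
  Elamys: 0.18 × 0.67 × 0.41 = 0.049446
  Elaphila: 0.35 × 0.06 × 0.93 = 0.01953
  Fuscalepis: 0.21 × 0.66 × 0.21 = 0.029106
Marginal likelihood of the evidence = 0.20619.
P(Elamys | evidence) = 0.049446 / 0.20619 ≈ 0.240.

0.240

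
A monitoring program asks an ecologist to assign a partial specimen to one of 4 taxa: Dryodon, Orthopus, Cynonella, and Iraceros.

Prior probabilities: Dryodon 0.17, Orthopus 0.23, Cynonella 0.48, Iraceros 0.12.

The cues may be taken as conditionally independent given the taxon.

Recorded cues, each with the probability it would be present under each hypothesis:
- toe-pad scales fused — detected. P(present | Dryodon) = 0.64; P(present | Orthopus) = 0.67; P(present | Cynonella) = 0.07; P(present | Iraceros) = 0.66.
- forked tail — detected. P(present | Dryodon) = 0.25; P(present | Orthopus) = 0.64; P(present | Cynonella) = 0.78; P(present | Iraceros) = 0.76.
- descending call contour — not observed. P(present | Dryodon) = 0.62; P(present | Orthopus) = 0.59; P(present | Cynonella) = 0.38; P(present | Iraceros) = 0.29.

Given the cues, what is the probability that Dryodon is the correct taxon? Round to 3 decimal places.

0.094

By Bayes' rule with conditional independence, the unnormalized weight for each hypothesis is prior × ∏ likelihoods (using 1 − P(present | H) for each absent cue):
  Dryodon: 0.17 × 0.64 × 0.25 × (1 − 0.62) = 0.010336
  Orthopus: 0.23 × 0.67 × 0.64 × (1 − 0.59) = 0.040436
  Cynonella: 0.48 × 0.07 × 0.78 × (1 − 0.38) = 0.016249
  Iraceros: 0.12 × 0.66 × 0.76 × (1 − 0.29) = 0.042736
Normalizing constant Z = 0.010336 + 0.040436 + 0.016249 + 0.042736 = 0.10976.
P(Dryodon | evidence) = 0.010336 / 0.10976 ≈ 0.094.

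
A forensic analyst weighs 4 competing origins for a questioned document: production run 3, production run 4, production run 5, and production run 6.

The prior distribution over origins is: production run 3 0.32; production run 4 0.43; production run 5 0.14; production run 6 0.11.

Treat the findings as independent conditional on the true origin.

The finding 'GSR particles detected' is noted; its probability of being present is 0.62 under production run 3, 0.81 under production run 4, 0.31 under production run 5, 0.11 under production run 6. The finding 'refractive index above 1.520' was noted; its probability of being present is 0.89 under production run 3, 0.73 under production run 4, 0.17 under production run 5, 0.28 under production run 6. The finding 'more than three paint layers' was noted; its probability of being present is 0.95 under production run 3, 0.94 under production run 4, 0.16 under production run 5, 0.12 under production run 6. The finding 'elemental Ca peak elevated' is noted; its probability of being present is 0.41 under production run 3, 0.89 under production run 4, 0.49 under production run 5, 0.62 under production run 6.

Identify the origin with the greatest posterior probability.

production run 4

By Bayes' rule with conditional independence, the unnormalized weight for each hypothesis is prior × ∏ likelihoods:
  production run 3: 0.32 × 0.62 × 0.89 × 0.95 × 0.41 = 0.068776
  production run 4: 0.43 × 0.81 × 0.73 × 0.94 × 0.89 = 0.21271
  production run 5: 0.14 × 0.31 × 0.17 × 0.16 × 0.49 = 0.00057844
  production run 6: 0.11 × 0.11 × 0.28 × 0.12 × 0.62 = 0.00025207
Normalizing constant Z = 0.068776 + 0.21271 + 0.00057844 + 0.00025207 = 0.28232.
P(production run 3 | evidence) ≈ 0.068776 / 0.28232 ≈ 0.244
P(production run 4 | evidence) ≈ 0.21271 / 0.28232 ≈ 0.753
P(production run 5 | evidence) ≈ 0.00057844 / 0.28232 ≈ 0.002
P(production run 6 | evidence) ≈ 0.00025207 / 0.28232 ≈ 0.001
The largest is 0.753, so production run 4 is most probable.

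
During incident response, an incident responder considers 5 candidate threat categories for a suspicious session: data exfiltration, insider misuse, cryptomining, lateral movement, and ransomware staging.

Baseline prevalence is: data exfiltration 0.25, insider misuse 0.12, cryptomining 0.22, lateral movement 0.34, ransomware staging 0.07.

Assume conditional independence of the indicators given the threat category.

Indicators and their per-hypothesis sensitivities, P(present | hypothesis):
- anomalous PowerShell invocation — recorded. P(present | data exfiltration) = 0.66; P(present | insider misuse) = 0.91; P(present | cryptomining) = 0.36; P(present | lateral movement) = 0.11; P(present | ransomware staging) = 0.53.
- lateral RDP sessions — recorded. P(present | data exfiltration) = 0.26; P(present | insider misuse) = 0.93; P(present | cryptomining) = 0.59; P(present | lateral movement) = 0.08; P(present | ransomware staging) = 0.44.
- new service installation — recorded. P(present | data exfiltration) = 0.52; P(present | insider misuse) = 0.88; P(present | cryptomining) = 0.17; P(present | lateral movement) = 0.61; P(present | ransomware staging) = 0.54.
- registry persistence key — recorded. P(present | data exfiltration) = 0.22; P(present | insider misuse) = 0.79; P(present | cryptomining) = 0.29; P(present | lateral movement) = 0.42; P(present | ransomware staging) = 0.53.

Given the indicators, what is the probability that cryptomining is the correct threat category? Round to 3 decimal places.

0.028

By Bayes' rule with conditional independence, the unnormalized weight for each hypothesis is prior × ∏ likelihoods:
  data exfiltration: 0.25 × 0.66 × 0.26 × 0.52 × 0.22 = 0.0049078
  insider misuse: 0.12 × 0.91 × 0.93 × 0.88 × 0.79 = 0.070602
  cryptomining: 0.22 × 0.36 × 0.59 × 0.17 × 0.29 = 0.0023037
  lateral movement: 0.34 × 0.11 × 0.08 × 0.61 × 0.42 = 0.00076655
  ransomware staging: 0.07 × 0.53 × 0.44 × 0.54 × 0.53 = 0.0046719
Marginal likelihood of the evidence = 0.083252.
P(cryptomining | evidence) = 0.0023037 / 0.083252 ≈ 0.028.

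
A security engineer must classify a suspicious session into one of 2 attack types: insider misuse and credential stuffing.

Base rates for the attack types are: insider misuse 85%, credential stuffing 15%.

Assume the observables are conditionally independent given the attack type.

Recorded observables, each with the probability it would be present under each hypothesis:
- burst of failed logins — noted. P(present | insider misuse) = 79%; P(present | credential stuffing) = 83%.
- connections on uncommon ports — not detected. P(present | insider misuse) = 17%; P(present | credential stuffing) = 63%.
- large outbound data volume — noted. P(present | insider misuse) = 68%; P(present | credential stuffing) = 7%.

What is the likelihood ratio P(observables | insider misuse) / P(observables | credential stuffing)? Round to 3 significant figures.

20.7

Take the product of per-observable likelihoods under each hypothesis (using 1 − P(present | H) for each absent observable), then divide.
  insider misuse: 0.79 × (1 − 0.17) × 0.68 = 0.44588
  credential stuffing: 0.83 × (1 − 0.63) × 0.07 = 0.021497
Bayes factor = 0.44588 / 0.021497 ≈ 20.7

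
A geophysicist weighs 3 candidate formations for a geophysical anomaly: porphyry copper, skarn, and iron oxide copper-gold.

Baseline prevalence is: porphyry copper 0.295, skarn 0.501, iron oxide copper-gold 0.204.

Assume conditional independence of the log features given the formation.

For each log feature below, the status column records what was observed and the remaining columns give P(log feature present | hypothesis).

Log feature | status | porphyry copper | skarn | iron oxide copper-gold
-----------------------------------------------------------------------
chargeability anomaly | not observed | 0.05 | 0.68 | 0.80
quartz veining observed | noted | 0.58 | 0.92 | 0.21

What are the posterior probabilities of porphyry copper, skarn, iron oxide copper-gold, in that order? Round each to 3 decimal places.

Multiply each prior by the joint likelihood of the log feature pattern (using 1 − P(present | H) for each absent log feature):
  porphyry copper: 0.295 × (1 − 0.05) × 0.58 = 0.16254
  skarn: 0.501 × (1 − 0.68) × 0.92 = 0.14749
  iron oxide copper-gold: 0.204 × (1 − 0.80) × 0.21 = 0.008568
Normalizing constant Z = 0.16254 + 0.14749 + 0.008568 = 0.31861.
P(porphyry copper | evidence) = 0.16254 / 0.31861 ≈ 0.510
P(skarn | evidence) = 0.14749 / 0.31861 ≈ 0.463
P(iron oxide copper-gold | evidence) = 0.008568 / 0.31861 ≈ 0.027

0.510, 0.463, 0.027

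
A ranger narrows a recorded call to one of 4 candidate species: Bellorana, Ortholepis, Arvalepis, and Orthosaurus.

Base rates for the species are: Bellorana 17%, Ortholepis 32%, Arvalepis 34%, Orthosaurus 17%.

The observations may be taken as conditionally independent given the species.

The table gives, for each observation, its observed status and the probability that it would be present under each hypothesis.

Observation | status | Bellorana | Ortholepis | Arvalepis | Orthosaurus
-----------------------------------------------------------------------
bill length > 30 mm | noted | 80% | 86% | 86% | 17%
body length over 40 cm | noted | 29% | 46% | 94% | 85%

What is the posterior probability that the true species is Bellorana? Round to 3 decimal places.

0.085

Multiply each prior by the joint likelihood of the evidence pattern:
  Bellorana: 0.17 × 0.80 × 0.29 = 0.03944
  Ortholepis: 0.32 × 0.86 × 0.46 = 0.12659
  Arvalepis: 0.34 × 0.86 × 0.94 = 0.27486
  Orthosaurus: 0.17 × 0.17 × 0.85 = 0.024565
Marginal likelihood of the evidence = 0.46545.
P(Bellorana | evidence) = 0.03944 / 0.46545 ≈ 0.085.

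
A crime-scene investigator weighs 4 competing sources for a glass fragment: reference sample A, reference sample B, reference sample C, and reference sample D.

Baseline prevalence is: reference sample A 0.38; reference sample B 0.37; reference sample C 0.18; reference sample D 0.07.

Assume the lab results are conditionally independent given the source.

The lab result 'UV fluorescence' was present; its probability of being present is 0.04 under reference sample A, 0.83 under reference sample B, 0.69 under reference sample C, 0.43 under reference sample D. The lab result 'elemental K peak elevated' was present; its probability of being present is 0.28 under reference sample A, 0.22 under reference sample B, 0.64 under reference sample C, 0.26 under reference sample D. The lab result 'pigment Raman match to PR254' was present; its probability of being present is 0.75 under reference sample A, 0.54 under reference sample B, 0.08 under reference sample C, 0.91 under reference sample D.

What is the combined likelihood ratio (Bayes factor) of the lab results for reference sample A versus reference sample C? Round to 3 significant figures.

The Bayes factor is the ratio of the joint likelihoods of the lab result pattern under the two hypotheses.
  reference sample A: 0.04 × 0.28 × 0.75 = 0.0084
  reference sample C: 0.69 × 0.64 × 0.08 = 0.035328
Bayes factor = 0.0084 / 0.035328 ≈ 0.238

0.238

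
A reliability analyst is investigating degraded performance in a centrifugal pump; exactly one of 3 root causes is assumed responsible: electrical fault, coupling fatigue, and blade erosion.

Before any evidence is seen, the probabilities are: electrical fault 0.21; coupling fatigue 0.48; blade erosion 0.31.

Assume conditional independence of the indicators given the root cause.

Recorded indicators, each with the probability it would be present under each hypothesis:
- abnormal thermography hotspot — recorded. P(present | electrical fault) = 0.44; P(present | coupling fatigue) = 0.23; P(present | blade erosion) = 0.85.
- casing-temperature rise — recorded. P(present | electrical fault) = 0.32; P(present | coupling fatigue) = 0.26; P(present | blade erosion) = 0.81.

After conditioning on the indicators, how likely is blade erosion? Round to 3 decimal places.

0.786

By Bayes' rule with conditional independence, the unnormalized weight for each hypothesis is prior × ∏ likelihoods:
  electrical fault: 0.21 × 0.44 × 0.32 = 0.029568
  coupling fatigue: 0.48 × 0.23 × 0.26 = 0.028704
  blade erosion: 0.31 × 0.85 × 0.81 = 0.21344
The unnormalized weights sum to 0.27171.
P(blade erosion | evidence) = 0.21344 / 0.27171 ≈ 0.786.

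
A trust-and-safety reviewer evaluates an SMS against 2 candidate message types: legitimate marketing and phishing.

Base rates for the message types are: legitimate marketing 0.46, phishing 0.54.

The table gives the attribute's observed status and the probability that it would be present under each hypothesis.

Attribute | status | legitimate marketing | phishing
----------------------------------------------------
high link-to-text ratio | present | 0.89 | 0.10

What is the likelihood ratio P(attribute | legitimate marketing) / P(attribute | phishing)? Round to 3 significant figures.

8.90

Likelihood of this attribute under each hypothesis:
  legitimate marketing: 0.89
  phishing: 0.1
Bayes factor = 0.89 / 0.1 ≈ 8.90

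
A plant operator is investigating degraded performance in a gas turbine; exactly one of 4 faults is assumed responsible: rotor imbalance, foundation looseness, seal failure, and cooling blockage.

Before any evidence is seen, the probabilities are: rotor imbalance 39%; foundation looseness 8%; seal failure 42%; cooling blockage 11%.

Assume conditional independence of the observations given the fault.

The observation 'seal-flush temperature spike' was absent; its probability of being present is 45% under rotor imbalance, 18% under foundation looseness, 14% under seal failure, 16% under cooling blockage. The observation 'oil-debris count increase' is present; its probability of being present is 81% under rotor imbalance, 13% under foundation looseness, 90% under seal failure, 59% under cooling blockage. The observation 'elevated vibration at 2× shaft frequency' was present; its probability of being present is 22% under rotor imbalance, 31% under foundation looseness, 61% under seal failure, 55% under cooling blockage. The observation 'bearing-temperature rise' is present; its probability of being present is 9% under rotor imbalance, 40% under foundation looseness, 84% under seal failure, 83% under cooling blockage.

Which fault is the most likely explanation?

For each hypothesis, the unnormalized posterior weight is prior × product of the observation likelihoods (using 1 − P(present | H) for each absent observation):
  rotor imbalance: 0.39 × (1 − 0.45) × 0.81 × 0.22 × 0.09 = 0.0034402
  foundation looseness: 0.08 × (1 − 0.18) × 0.13 × 0.31 × 0.40 = 0.0010575
  seal failure: 0.42 × (1 − 0.14) × 0.90 × 0.61 × 0.84 = 0.16657
  cooling blockage: 0.11 × (1 − 0.16) × 0.59 × 0.55 × 0.83 = 0.024887
The unnormalized weights sum to 0.19596.
P(rotor imbalance | evidence) ≈ 0.0034402 / 0.19596 ≈ 0.018
P(foundation looseness | evidence) ≈ 0.0010575 / 0.19596 ≈ 0.005
P(seal failure | evidence) ≈ 0.16657 / 0.19596 ≈ 0.850
P(cooling blockage | evidence) ≈ 0.024887 / 0.19596 ≈ 0.127
The largest is 0.850, so seal failure is most probable.

seal failure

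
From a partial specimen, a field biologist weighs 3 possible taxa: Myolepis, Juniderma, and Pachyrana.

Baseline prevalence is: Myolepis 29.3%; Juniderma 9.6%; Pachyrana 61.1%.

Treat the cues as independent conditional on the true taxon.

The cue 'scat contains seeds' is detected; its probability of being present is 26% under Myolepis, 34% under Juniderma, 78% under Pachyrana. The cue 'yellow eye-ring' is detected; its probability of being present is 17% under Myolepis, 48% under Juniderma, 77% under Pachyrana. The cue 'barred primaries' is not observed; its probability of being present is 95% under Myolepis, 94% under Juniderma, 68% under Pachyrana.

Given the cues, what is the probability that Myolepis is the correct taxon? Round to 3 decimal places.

0.005

For each hypothesis, the unnormalized posterior weight is prior × product of the cue likelihoods (using 1 − P(present | H) for each absent cue):
  Myolepis: 0.293 × 0.26 × 0.17 × (1 − 0.95) = 0.00064753
  Juniderma: 0.096 × 0.34 × 0.48 × (1 − 0.94) = 0.00094003
  Pachyrana: 0.611 × 0.78 × 0.77 × (1 − 0.68) = 0.11743
Marginal likelihood of the evidence = 0.11902.
P(Myolepis | evidence) = 0.00064753 / 0.11902 ≈ 0.005.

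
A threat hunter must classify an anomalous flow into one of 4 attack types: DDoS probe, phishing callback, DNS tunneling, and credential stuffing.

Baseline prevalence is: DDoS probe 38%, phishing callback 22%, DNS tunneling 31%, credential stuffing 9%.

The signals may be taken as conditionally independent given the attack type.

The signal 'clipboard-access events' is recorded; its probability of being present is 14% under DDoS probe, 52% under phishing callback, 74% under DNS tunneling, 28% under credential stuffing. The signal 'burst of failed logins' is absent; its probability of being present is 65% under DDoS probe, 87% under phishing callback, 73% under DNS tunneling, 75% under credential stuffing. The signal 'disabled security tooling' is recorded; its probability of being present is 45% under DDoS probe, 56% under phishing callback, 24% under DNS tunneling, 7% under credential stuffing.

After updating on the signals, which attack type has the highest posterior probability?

DNS tunneling

Multiply each prior by the joint likelihood of the signal pattern (using 1 − P(present | H) for each absent signal):
  DDoS probe: 0.38 × 0.14 × (1 − 0.65) × 0.45 = 0.008379
  phishing callback: 0.22 × 0.52 × (1 − 0.87) × 0.56 = 0.0083283
  DNS tunneling: 0.31 × 0.74 × (1 − 0.73) × 0.24 = 0.014865
  credential stuffing: 0.09 × 0.28 × (1 − 0.75) × 0.07 = 0.000441
Marginal likelihood of the evidence = 0.032013.
P(DDoS probe | evidence) ≈ 0.008379 / 0.032013 ≈ 0.262
P(phishing callback | evidence) ≈ 0.0083283 / 0.032013 ≈ 0.260
P(DNS tunneling | evidence) ≈ 0.014865 / 0.032013 ≈ 0.464
P(credential stuffing | evidence) ≈ 0.000441 / 0.032013 ≈ 0.014
The largest is 0.464, so DNS tunneling is most probable.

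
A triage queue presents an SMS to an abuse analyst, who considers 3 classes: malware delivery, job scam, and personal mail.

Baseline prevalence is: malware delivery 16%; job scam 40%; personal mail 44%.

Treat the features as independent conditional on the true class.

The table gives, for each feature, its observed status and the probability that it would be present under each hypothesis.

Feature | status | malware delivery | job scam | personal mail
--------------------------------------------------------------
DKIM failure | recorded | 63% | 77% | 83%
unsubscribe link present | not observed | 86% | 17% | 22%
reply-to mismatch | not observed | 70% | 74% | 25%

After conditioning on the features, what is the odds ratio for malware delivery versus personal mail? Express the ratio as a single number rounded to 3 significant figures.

0.0198

The normalizing constant cancels in an odds ratio, so compute prior × likelihood for the two hypotheses only (using 1 − P(present | H) for each absent feature):
  malware delivery: 0.16 × 0.63 × (1 − 0.86) × (1 − 0.70) = 0.0042336
  personal mail: 0.44 × 0.83 × (1 − 0.22) × (1 − 0.25) = 0.21364
Odds(malware delivery : personal mail) = 0.0042336 / 0.21364 ≈ 0.0198.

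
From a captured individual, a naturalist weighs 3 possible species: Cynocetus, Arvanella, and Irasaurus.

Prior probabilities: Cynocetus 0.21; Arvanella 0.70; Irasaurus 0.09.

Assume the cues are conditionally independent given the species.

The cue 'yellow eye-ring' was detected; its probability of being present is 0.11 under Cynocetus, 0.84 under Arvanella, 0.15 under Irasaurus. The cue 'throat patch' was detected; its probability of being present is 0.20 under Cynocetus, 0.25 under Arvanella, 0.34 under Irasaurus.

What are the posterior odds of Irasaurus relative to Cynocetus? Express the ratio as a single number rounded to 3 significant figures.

Posterior odds equal prior odds times the likelihood ratio; only the two competing hypotheses matter.
  Irasaurus: 0.09 × 0.15 × 0.34 = 0.00459
  Cynocetus: 0.21 × 0.11 × 0.20 = 0.00462
Posterior odds = 0.00459 / 0.00462 ≈ 0.994.

0.994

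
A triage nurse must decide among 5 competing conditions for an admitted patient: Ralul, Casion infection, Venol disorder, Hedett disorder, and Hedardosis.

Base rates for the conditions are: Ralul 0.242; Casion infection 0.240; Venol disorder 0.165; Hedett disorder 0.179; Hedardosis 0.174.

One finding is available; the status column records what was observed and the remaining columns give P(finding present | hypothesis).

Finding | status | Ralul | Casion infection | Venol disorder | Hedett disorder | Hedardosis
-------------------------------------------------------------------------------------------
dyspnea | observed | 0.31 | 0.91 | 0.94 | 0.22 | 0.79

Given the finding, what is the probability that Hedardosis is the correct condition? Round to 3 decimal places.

0.220

Multiply each prior by the likelihood of the finding:
  Ralul: 0.242 × 0.31 = 0.07502
  Casion infection: 0.240 × 0.91 = 0.2184
  Venol disorder: 0.165 × 0.94 = 0.1551
  Hedett disorder: 0.179 × 0.22 = 0.03938
  Hedardosis: 0.174 × 0.79 = 0.13746
The unnormalized weights sum to 0.62536.
P(Hedardosis | evidence) = 0.13746 / 0.62536 ≈ 0.220.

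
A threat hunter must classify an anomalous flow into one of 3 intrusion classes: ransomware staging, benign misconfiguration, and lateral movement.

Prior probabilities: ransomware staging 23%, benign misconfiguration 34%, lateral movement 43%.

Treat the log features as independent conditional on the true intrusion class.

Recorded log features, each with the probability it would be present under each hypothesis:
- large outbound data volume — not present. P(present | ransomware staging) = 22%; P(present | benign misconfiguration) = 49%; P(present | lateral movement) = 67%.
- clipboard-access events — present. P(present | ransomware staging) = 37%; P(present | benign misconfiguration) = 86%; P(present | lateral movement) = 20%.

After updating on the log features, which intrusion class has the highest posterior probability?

benign misconfiguration

For each hypothesis, the unnormalized posterior weight is prior × product of the log feature likelihoods (using 1 − P(present | H) for each absent log feature):
  ransomware staging: 0.23 × (1 − 0.22) × 0.37 = 0.066378
  benign misconfiguration: 0.34 × (1 − 0.49) × 0.86 = 0.14912
  lateral movement: 0.43 × (1 − 0.67) × 0.20 = 0.02838
The unnormalized weights sum to 0.24388.
P(ransomware staging | evidence) ≈ 0.066378 / 0.24388 ≈ 0.272
P(benign misconfiguration | evidence) ≈ 0.14912 / 0.24388 ≈ 0.611
P(lateral movement | evidence) ≈ 0.02838 / 0.24388 ≈ 0.116
The largest is 0.611, so benign misconfiguration is most probable.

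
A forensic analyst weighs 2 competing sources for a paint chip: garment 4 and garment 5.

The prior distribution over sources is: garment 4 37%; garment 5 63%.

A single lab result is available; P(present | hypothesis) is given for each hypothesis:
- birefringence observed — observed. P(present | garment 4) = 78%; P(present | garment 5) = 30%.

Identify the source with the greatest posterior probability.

For each hypothesis, the unnormalized posterior weight is prior × likelihood:
  garment 4: 0.37 × 0.78 = 0.2886
  garment 5: 0.63 × 0.30 = 0.189
Marginal likelihood of the evidence = 0.4776.
P(garment 4 | evidence) ≈ 0.2886 / 0.4776 ≈ 0.604
P(garment 5 | evidence) ≈ 0.189 / 0.4776 ≈ 0.396
The largest is 0.604, so garment 4 is most probable.

garment 4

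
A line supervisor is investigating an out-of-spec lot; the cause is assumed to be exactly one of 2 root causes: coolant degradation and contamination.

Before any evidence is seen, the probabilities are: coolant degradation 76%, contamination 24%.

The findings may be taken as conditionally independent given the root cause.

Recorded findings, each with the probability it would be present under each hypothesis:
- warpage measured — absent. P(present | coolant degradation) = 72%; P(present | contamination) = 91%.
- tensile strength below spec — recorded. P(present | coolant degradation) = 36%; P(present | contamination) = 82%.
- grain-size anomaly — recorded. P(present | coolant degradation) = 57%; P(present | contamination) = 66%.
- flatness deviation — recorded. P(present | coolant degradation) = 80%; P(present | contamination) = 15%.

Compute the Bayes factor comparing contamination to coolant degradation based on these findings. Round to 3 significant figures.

The Bayes factor is the ratio of the joint likelihoods of the evidence pattern under the two hypotheses (using 1 − P(present | H) for each absent finding).
  contamination: (1 − 0.91) × 0.82 × 0.66 × 0.15 = 0.0073062
  coolant degradation: (1 − 0.72) × 0.36 × 0.57 × 0.80 = 0.045965
Bayes factor = 0.0073062 / 0.045965 ≈ 0.159

0.159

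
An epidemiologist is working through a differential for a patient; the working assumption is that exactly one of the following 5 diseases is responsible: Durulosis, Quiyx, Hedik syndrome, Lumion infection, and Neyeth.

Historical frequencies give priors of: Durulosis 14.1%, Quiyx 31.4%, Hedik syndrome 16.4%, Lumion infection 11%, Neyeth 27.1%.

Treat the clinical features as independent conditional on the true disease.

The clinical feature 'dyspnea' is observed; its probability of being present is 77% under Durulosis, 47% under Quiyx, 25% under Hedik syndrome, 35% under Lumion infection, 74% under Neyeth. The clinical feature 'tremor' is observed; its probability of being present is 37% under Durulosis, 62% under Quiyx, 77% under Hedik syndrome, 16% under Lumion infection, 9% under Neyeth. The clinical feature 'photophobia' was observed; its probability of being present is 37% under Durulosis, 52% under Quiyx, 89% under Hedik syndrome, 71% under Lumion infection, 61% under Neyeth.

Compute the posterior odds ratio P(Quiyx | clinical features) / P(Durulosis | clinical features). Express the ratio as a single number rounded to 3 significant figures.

Posterior odds equal prior odds times the likelihood ratio; only the two competing hypotheses matter.
  Quiyx: 0.314 × 0.47 × 0.62 × 0.52 = 0.04758
  Durulosis: 0.141 × 0.77 × 0.37 × 0.37 = 0.014863
Odds(Quiyx : Durulosis) = 0.04758 / 0.014863 ≈ 3.20.

3.20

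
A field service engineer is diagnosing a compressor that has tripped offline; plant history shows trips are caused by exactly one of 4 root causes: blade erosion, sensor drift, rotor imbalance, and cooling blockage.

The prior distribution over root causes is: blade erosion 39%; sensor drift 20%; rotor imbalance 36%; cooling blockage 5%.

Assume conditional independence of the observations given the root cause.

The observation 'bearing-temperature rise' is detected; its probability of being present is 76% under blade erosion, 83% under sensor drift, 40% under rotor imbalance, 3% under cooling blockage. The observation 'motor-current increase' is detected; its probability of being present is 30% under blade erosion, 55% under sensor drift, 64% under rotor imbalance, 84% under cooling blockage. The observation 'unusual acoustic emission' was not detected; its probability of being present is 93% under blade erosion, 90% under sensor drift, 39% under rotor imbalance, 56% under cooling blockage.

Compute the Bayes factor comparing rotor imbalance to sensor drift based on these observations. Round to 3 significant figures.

The Bayes factor is the ratio of the joint likelihoods of the evidence pattern under the two hypotheses (using 1 − P(present | H) for each absent observation).
  rotor imbalance: 0.40 × 0.64 × (1 − 0.39) = 0.15616
  sensor drift: 0.83 × 0.55 × (1 − 0.90) = 0.04565
Bayes factor = 0.15616 / 0.04565 ≈ 3.42

3.42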